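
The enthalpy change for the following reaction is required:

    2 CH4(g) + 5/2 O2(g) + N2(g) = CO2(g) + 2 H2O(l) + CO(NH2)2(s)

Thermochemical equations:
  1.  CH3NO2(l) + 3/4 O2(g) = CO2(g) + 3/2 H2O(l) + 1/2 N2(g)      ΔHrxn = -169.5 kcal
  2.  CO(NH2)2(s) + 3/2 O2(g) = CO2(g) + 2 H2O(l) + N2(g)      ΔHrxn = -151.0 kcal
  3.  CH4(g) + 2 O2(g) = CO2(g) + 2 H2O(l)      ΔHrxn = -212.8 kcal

eq. 1: not needed (CH3NO2(l) appears nowhere else).
eq. 2 reversed (CO(NH2)2(s) must end up as a product): +151.0 kcal
eq. 3 × 2 (×2 to match 2 CH4(g) in the target): (2)·(-212.8) = -425.6 kcal
By Hess's law, ΔHrxn = (+151.0) + (-425.6) = -274.6 kcal

ΔHrxn = -274.6 kcal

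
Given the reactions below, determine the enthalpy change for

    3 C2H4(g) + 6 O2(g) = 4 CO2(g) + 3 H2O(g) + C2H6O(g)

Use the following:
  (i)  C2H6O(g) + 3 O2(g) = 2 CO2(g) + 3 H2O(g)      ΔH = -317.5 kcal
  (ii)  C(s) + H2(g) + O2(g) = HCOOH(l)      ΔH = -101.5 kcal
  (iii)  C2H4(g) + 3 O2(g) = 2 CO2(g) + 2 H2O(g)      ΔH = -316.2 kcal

ΔH = -631.1 kcal

(i) reversed: +317.5 kcal
(ii): not needed.
(iii) × 3: (3)·(-316.2) = -948.6 kcal
Summing the manipulated equations, ΔH = (-1)·(-317.5) + (3)·(-316.2) = -631.1 kcal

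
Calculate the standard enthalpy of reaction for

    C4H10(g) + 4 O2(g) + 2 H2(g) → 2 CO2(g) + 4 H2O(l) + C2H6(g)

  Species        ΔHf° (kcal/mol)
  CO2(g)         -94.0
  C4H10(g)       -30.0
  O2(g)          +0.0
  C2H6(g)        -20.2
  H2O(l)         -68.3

ΔH°rxn = -451.4 kcal/mol

Products: 2·(-94.0) + 4·(-68.3) + 1·(-20.2) = -481.4
Reactants: 1·(-30.0) + 4·(+0.0) + 2·(+0.0) = -30.0
ΔH°rxn = (-481.4) − (-30.0) = -451.4 kcal/mol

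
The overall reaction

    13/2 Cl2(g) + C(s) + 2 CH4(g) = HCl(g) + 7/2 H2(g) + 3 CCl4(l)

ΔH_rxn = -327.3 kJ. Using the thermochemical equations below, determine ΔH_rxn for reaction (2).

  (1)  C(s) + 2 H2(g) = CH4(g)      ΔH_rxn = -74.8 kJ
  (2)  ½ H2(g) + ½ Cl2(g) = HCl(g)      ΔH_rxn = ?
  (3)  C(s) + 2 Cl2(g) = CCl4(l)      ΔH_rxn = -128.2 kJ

ΔH_rxn = -92.3 kJ

(1) reversed and × 2: (-2)·(-74.8) = +149.6 kJ
(2) as written: contributes x
(3) × 3: (3)·(-128.2) = -384.6 kJ
-327.3 = (+149.6) + (-384.6) + x
x = (-327.3 − (-235.0)) / (1) = -92.3 kJ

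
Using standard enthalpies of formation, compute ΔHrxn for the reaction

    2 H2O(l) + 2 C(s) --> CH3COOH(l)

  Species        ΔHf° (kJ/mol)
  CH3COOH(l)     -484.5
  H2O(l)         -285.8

ΔHrxn = 87.1 kJ/mol

ΔH°rxn = Σ nΔHf°(products) − Σ nΔHf°(reactants).
Products: 1·(-484.5) = -484.5
Reactants: 2·(-285.8) + 2·(+0.0) = -571.6
ΔHrxn = (-484.5) − (-571.6) = 87.1 kJ/mol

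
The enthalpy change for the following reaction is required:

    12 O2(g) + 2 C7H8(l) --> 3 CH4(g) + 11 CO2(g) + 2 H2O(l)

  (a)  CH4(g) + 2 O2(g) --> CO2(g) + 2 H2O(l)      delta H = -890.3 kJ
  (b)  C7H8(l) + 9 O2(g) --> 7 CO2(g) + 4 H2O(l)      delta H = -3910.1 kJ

delta H = -5149.3 kJ

(a) reversed and × 3: (-3)·(-890.3) = +2670.9 kJ
(b) × 2: (2)·(-3910.1) = -7820.2 kJ
Since enthalpy is a state function, delta H = (+2670.9) + (-7820.2) = -5149.3 kJ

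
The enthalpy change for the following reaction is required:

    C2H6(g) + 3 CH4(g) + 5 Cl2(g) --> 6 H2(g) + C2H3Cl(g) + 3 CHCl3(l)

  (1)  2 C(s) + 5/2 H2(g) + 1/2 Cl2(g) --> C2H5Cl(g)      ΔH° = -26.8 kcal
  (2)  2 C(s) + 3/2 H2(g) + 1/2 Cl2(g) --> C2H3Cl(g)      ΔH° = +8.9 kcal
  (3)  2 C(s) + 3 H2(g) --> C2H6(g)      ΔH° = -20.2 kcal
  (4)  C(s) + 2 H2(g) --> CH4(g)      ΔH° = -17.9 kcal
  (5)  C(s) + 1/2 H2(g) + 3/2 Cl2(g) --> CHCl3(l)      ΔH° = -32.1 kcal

ΔH° = -13.5 kcal

(1): not needed (C2H5Cl(g) appears nowhere else).
(2) as written (C2H3Cl(g) already on the product side): +8.9 kcal
(3) reversed (C2H6(g) must end up as a reactant): +20.2 kcal
(4) reversed and × 3 (CH4(g) must end up as a reactant; scale by 3 for the 3 CH4(g)): (-3)·(-17.9) = +53.7 kcal
(5) × 3 (×3 to match 3 CHCl3(l) in the target): (3)·(-32.1) = -96.3 kcal
ΔH° = (+8.9) + (+20.2) + (+53.7) + (-96.3) = -13.5 kcal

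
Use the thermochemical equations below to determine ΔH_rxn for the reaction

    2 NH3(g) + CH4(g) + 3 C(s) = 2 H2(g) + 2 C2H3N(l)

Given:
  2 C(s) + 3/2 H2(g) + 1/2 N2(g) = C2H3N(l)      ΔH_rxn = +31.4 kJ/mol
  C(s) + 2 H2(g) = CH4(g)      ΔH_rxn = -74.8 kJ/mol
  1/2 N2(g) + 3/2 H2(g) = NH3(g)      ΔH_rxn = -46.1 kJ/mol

equation 1 × 2: (2)·(+31.4) = +62.8 kJ/mol
equation 2 reversed: +74.8 kJ/mol
equation 3 reversed and × 2: (-2)·(-46.1) = +92.2 kJ/mol
ΔH_rxn = (2)·(+31.4) + (-1)·(-74.8) + (-2)·(-46.1) = 229.8 kJ/mol

ΔH_rxn = 229.8 kJ/mol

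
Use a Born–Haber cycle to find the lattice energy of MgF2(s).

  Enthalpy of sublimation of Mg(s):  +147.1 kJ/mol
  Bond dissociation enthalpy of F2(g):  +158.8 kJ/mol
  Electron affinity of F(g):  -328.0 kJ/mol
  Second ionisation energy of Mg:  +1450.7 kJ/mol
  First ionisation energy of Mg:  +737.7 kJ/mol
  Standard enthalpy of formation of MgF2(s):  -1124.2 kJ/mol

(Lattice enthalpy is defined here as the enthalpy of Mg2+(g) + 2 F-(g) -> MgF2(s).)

U = -2962.5 kJ/mol

ΔHf° = 1·ΔHsub + 1·(ΣIE) + 1·D(F2) + 2·EA + U
-1124.2 = 1·(+147.1) + 1·(+2188.4) + 1·(+158.8) + 2·(-328.0) + U
U = -1124.2 − (+1838.3) = -2962.5 kJ/mol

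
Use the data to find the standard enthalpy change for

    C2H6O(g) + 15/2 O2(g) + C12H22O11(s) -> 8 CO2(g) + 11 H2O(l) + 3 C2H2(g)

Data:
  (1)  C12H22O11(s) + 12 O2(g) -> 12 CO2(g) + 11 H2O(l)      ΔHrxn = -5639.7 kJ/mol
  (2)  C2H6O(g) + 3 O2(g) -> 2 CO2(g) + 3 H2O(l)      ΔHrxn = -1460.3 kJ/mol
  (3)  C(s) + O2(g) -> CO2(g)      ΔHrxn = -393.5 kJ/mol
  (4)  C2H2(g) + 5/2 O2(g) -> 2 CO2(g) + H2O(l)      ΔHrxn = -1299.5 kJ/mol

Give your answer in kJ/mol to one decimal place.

(1) as written: -5639.7 kJ/mol
(2) as written: -1460.3 kJ/mol
(3): not needed.
(4) reversed and × 3: (-3)·(-1299.5) = +3898.5 kJ/mol
ΔHrxn = (-5639.7) + (-1460.3) + (+3898.5) = -3201.5 kJ/mol

ΔHrxn = -3201.5 kJ/mol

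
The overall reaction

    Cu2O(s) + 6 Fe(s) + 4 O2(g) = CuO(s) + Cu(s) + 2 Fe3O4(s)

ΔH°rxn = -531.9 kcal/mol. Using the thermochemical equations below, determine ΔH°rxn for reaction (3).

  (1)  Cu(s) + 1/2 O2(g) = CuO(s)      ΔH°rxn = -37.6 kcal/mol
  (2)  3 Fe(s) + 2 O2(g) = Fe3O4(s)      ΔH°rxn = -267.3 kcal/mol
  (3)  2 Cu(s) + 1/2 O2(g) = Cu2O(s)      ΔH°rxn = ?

ΔH°rxn = -40.3 kcal/mol

(1) as written: -37.6 kcal/mol
(2) × 2: (2)·(-267.3) = -534.6 kcal/mol
(3) reversed: contributes −x
-531.9 = (-37.6) + (-534.6) − x
x = (-531.9 − (-572.2)) / (-1) = -40.3 kcal/mol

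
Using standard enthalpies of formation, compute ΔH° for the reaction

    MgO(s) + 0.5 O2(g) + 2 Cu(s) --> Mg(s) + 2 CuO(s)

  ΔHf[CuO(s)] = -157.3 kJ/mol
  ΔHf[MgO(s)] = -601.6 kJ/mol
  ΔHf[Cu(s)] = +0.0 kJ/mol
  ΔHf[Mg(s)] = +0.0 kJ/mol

Products: 1·(+0.0) + 2·(-157.3) = -314.6
Reactants: 1·(-601.6) + 1/2·(+0.0) + 2·(+0.0) = -601.6
ΔH° = (-314.6) − (-601.6) = 287.0 kJ/mol

ΔH° = 287.0 kJ/mol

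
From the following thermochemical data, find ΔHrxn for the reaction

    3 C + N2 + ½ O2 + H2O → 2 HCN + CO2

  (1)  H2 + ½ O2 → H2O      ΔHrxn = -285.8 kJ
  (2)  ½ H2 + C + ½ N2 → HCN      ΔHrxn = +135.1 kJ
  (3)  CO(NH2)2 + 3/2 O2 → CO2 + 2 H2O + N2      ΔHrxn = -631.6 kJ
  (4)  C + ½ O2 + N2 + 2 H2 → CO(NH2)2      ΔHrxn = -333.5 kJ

ΔHrxn = 162.5 kJ

(1) reversed and × 3: (-3)·(-285.8) = +857.4 kJ
(2) × 2 (scale by 2 for the 2 HCN): (2)·(+135.1) = +270.2 kJ
(3) as written (CO2 already on the product side): -631.6 kJ
(4) as written: -333.5 kJ
Since enthalpy is a state function, ΔHrxn = (+857.4) + (+270.2) + (-631.6) + (-333.5) = 162.5 kJ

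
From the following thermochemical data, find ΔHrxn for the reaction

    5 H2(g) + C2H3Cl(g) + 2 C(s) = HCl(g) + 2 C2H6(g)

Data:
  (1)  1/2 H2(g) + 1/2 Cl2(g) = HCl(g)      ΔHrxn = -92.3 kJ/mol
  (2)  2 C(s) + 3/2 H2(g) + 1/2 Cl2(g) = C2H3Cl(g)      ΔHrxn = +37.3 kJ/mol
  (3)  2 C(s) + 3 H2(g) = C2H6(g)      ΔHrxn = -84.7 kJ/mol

ΔHrxn = -299.0 kJ/mol

(1) as written (HCl(g) already on the product side): -92.3 kJ/mol
(2) reversed (reverse to put C2H3Cl(g) on the reactant side): -37.3 kJ/mol
(3) × 2 (scale by 2 for the 2 C2H6(g)): (2)·(-84.7) = -169.4 kJ/mol
Since enthalpy is a state function, ΔHrxn = (1)·(-92.3) + (-1)·(+37.3) + (2)·(-84.7) = -299.0 kJ/mol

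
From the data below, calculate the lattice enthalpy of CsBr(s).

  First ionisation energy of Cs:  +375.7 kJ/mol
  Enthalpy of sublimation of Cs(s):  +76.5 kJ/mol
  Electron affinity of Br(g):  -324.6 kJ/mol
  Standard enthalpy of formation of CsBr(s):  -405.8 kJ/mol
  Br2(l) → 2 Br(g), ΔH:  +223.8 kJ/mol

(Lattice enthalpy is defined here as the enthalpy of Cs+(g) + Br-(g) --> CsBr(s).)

U = -645.3 kJ/mol

ΔHf° = 1·ΔHsub + 1·(ΣIE) + 1/2·D(Br2) + 1·EA + U
-405.8 = 1·(+76.5) + 1·(+375.7) + 1/2·(+223.8) + 1·(-324.6) + U
U = -405.8 − (+239.5) = -645.3 kJ/mol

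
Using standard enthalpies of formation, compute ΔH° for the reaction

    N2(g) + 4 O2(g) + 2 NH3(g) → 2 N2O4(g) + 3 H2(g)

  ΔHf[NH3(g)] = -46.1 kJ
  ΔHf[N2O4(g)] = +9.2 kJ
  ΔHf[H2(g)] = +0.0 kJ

ΔH° = 110.6 kJ

Products: 2·(+9.2) + 3·(+0.0) = +18.4
Reactants: 1·(+0.0) + 4·(+0.0) + 2·(-46.1) = -92.2
ΔH° = (+18.4) − (-92.2) = 110.6 kJ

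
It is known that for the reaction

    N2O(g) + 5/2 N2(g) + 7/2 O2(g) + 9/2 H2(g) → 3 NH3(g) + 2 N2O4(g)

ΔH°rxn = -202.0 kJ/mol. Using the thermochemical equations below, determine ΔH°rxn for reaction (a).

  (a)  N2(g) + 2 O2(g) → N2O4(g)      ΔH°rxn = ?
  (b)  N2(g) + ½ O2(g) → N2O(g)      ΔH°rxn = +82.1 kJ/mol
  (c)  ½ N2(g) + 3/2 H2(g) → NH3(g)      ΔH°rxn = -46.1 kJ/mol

(a) × 2 (scale by 2 for the 2 N2O4(g)): contributes 2·x
(b) reversed (reverse to put N2O(g) on the reactant side): -82.1 kJ/mol
(c) × 3 (×3 to match 3 NH3(g) in the target): (3)·(-46.1) = -138.3 kJ/mol
-202.0 = (-82.1) + (-138.3) + 2·x
x = (-202.0 − (-220.4)) / (2) = 9.2 kJ/mol

ΔH°rxn = 9.2 kJ/mol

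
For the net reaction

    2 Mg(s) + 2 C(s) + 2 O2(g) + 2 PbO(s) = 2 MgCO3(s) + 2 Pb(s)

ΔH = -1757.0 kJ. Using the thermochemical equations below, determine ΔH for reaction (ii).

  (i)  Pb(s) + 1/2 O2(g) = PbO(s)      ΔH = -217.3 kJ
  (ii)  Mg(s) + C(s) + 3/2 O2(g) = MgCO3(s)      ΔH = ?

ΔH = -1095.8 kJ

(i) reversed and × 2: (-2)·(-217.3) = +434.6 kJ
(ii) × 2: contributes 2·x
-1757.0 = (+434.6) + 2·x
x = (-1757.0 − (+434.6)) / (2) = -1095.8 kJ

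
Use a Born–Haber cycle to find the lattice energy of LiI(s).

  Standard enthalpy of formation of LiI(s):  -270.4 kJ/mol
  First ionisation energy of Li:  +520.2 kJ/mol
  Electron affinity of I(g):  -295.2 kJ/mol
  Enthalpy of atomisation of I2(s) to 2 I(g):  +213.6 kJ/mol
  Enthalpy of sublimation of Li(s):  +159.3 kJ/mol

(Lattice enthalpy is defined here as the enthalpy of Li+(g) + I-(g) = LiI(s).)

U = -761.5 kJ/mol

ΔHf° = 1·ΔHsub + 1·(ΣIE) + 1/2·D(I2) + 1·EA + U
-270.4 = 1·(+159.3) + 1·(+520.2) + 1/2·(+213.6) + 1·(-295.2) + U
U = -270.4 − (+491.1) = -761.5 kJ/mol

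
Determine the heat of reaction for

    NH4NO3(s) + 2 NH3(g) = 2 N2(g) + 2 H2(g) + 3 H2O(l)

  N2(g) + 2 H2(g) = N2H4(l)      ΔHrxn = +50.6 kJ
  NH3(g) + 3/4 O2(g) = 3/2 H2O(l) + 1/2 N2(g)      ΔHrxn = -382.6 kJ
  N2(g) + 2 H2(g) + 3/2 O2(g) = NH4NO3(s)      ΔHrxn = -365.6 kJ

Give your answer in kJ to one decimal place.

ΔHrxn = -399.6 kJ

equation 1: not needed.
equation 2 × 2: (2)·(-382.6) = -765.2 kJ
equation 3 reversed: +365.6 kJ
ΔHrxn = (2)·(-382.6) + (-1)·(-365.6) = -399.6 kJ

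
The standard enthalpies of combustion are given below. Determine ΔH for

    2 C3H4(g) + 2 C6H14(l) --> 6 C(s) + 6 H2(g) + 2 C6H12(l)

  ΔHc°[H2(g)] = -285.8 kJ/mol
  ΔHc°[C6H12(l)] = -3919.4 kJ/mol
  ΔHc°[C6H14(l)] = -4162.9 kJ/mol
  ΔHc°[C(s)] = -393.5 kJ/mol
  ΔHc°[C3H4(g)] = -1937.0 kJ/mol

Using ΔH = Σ nΔHc°(reactants) − Σ nΔHc°(products):
= [2·(-1937.0) + 2·(-4162.9)] − [6·(-393.5) + 6·(-285.8) + 2·(-3919.4)]
= -285.2 kJ/mol

ΔH = -285.2 kJ/mol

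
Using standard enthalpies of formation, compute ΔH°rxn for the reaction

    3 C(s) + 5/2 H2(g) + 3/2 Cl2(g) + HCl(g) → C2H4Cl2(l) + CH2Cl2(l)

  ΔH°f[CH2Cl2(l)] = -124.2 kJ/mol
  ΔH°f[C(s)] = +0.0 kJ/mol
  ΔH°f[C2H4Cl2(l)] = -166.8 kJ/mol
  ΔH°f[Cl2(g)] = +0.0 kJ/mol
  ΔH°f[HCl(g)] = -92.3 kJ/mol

Products: 1·(-166.8) + 1·(-124.2) = -291.0
Reactants: 3·(+0.0) + 5/2·(+0.0) + 3/2·(+0.0) + 1·(-92.3) = -92.3
ΔH°rxn = (-291.0) − (-92.3) = -198.7 kJ/mol

ΔH°rxn = -198.7 kJ/mol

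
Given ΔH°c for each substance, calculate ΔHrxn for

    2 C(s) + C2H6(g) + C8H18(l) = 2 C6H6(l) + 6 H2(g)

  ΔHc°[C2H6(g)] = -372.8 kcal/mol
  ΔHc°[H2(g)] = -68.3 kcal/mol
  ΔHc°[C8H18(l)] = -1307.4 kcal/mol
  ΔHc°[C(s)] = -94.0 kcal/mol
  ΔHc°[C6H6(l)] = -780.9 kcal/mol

ΔHrxn = 103.4 kcal/mol

Using ΔH = Σ nΔHc°(reactants) − Σ nΔHc°(products):
= [2·(-94.0) + 1·(-372.8) + 1·(-1307.4)] − [2·(-780.9) + 6·(-68.3)]
= 103.4 kcal/mol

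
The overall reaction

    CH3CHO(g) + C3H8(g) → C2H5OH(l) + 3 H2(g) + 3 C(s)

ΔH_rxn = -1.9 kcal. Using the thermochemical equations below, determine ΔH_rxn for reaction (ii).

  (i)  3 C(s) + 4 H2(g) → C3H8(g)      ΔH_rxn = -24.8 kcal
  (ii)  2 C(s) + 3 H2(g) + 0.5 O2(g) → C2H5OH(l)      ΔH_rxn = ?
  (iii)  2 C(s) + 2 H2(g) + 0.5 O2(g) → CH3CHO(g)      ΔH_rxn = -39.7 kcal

ΔH_rxn = -66.4 kcal

(i) reversed (reverse to put C3H8(g) on the reactant side): +24.8 kcal
(ii) as written (C2H5OH(l) already on the product side): contributes x
(iii) reversed (CH3CHO(g) must end up as a reactant): +39.7 kcal
-1.9 = (+24.8) + (+39.7) + x
x = (-1.9 − (+64.5)) / (1) = -66.4 kcal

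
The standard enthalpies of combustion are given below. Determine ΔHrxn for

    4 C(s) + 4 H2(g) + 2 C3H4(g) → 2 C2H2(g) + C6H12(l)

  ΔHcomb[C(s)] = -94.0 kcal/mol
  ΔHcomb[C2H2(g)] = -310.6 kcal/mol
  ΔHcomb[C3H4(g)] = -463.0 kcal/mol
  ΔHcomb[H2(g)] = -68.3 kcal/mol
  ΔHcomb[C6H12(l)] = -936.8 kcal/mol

With combustion enthalpies, reactants minus products:
= [4·(-94.0) + 4·(-68.3) + 2·(-463.0)] − [2·(-310.6) + 1·(-936.8)]
= -17.2 kcal/mol

ΔHrxn = -17.2 kcal/mol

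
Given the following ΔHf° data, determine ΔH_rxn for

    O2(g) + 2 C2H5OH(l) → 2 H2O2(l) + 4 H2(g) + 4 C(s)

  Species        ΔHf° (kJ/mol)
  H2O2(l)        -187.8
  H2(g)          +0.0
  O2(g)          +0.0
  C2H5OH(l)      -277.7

Products: 2·(-187.8) + 4·(+0.0) + 4·(+0.0) = -375.6
Reactants: 1·(+0.0) + 2·(-277.7) = -555.4
ΔH_rxn = (-375.6) − (-555.4) = 179.8 kJ/mol

ΔH_rxn = 179.8 kJ/mol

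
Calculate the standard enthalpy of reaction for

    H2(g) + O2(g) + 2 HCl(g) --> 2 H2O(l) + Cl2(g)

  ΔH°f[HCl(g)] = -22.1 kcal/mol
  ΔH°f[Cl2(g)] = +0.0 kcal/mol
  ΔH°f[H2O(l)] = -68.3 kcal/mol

ΔH°rxn = Σ nΔHf°(products) − Σ nΔHf°(reactants).
Products: 2·(-68.3) + 1·(+0.0) = -136.6
Reactants: 1·(+0.0) + 1·(+0.0) + 2·(-22.1) = -44.2
ΔH_rxn = (-136.6) − (-44.2) = -92.4 kcal/mol

ΔH_rxn = -92.4 kcal/mol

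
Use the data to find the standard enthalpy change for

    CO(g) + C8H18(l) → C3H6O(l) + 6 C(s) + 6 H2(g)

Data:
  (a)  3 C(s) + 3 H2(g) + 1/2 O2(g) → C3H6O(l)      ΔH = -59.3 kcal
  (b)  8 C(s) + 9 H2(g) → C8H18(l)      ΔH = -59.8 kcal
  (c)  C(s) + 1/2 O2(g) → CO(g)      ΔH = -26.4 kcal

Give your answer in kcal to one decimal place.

ΔH = 26.9 kcal

(a) as written: -59.3 kcal
(b) reversed: +59.8 kcal
(c) reversed: +26.4 kcal
ΔH = (-59.3) + (+59.8) + (+26.4) = 26.9 kcal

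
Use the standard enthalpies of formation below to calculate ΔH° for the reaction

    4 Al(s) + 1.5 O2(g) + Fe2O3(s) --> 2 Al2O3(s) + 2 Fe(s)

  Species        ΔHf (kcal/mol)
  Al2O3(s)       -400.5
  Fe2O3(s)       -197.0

ΔH° = -604.0 kcal/mol

Products: 2·(-400.5) + 2·(+0.0) = -801.0
Reactants: 4·(+0.0) + 3/2·(+0.0) + 1·(-197.0) = -197.0
ΔH° = (-801.0) − (-197.0) = -604.0 kcal/mol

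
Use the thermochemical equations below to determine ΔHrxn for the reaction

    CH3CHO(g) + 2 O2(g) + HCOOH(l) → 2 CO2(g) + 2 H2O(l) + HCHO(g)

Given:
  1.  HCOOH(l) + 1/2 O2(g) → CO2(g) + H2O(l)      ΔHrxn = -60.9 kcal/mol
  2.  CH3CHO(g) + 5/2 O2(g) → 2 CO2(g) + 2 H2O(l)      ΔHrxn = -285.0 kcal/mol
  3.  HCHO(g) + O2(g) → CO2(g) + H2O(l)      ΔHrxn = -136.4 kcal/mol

ΔHrxn = -209.5 kcal/mol

eq. 1 as written (HCOOH(l) already on the reactant side): -60.9 kcal/mol
eq. 2 as written (CH3CHO(g) already on the reactant side): -285.0 kcal/mol
eq. 3 reversed (reverse to put HCHO(g) on the product side): +136.4 kcal/mol
By Hess's law, ΔHrxn = (1)·(-60.9) + (1)·(-285.0) + (-1)·(-136.4) = -209.5 kcal/mol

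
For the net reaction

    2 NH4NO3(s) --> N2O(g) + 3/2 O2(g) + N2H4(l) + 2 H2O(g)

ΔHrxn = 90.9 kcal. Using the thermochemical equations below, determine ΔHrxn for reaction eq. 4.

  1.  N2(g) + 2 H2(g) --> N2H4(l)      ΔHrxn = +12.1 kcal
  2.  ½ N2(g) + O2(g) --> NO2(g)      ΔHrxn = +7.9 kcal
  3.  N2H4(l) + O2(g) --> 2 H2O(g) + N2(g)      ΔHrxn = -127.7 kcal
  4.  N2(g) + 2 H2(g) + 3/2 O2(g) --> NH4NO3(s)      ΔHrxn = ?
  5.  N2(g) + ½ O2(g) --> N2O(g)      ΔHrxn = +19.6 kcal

eq. 1 × 2: (2)·(+12.1) = +24.2 kcal
eq. 2: not needed.
eq. 3 as written: -127.7 kcal
eq. 4 reversed and × 2: contributes −2·x
eq. 5 as written: +19.6 kcal
+90.9 = (+24.2) + (-127.7) + (+19.6) − 2·x
x = (+90.9 − (-83.9)) / (-2) = -87.4 kcal

ΔHrxn = -87.4 kcal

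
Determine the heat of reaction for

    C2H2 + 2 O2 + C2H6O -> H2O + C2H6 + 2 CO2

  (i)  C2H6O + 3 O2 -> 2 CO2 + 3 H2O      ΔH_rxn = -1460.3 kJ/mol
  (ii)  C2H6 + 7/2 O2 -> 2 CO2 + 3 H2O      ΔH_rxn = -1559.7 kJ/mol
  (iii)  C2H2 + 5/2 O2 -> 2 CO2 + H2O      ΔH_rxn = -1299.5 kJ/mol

(i) as written (C2H6O already on the reactant side): -1460.3 kJ/mol
(ii) reversed (C2H6 must end up as a product): +1559.7 kJ/mol
(iii) as written (C2H2 already on the reactant side): -1299.5 kJ/mol
ΔH_rxn = (-1460.3) + (+1559.7) + (-1299.5) = -1200.1 kJ/mol

ΔH_rxn = -1200.1 kJ/mol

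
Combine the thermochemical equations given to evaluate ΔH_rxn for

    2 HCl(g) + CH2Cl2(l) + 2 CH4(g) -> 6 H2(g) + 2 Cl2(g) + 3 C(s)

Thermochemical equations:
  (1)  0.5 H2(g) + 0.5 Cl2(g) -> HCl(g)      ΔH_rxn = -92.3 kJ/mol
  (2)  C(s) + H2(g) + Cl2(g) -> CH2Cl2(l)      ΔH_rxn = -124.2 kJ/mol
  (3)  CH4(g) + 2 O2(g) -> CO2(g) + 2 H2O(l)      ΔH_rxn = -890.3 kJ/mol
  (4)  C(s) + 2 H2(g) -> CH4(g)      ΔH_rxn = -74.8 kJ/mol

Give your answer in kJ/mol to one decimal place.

ΔH_rxn = 458.4 kJ/mol

(1) reversed and × 2 (HCl(g) must end up as a reactant; scale by 2 for the 2 HCl(g)): (-2)·(-92.3) = +184.6 kJ/mol
(2) reversed (CH2Cl2(l) must end up as a reactant): +124.2 kJ/mol
(3): not needed (H2O(l) appears nowhere else).
(4) reversed and × 2: (-2)·(-74.8) = +149.6 kJ/mol
Summing the manipulated equations, ΔH_rxn = (+184.6) + (+124.2) + (+149.6) = 458.4 kJ/mol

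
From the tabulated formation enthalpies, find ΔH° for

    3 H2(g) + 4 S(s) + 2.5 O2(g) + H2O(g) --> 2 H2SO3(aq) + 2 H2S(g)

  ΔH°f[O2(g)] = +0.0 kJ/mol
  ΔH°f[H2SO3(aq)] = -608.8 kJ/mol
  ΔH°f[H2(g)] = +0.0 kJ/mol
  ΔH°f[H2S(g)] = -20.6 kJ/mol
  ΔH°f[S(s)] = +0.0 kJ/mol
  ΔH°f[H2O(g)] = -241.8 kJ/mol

Products: 2·(-608.8) + 2·(-20.6) = -1258.8
Reactants: 3·(+0.0) + 4·(+0.0) + 5/2·(+0.0) + 1·(-241.8) = -241.8
ΔH° = (-1258.8) − (-241.8) = -1017.0 kJ/mol

ΔH° = -1017.0 kJ/mol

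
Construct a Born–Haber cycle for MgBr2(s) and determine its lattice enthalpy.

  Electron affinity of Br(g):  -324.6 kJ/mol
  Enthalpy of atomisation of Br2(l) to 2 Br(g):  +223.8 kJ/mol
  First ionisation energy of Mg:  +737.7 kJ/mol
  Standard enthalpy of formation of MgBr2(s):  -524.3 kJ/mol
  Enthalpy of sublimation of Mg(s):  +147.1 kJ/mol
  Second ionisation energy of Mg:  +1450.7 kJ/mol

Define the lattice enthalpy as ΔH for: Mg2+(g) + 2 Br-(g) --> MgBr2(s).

U = -2434.4 kJ/mol

ΔHf° = 1·ΔHsub + 1·(ΣIE) + 1·D(Br2) + 2·EA + U
-524.3 = 1·(+147.1) + 1·(+2188.4) + 1·(+223.8) + 2·(-324.6) + U
U = -524.3 − (+1910.1) = -2434.4 kJ/mol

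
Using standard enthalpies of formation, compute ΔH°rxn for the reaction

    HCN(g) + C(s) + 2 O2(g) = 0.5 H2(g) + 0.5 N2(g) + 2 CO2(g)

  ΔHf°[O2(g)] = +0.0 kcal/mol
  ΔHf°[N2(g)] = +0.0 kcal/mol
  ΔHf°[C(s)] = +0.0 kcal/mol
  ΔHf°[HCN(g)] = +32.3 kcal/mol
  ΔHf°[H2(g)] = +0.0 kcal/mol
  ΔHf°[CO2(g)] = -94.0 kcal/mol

ΔH°rxn = -220.3 kcal/mol

Products: 1/2·(+0.0) + 1/2·(+0.0) + 2·(-94.0) = -188.0
Reactants: 1·(+32.3) + 1·(+0.0) + 2·(+0.0) = +32.3
ΔH°rxn = (-188.0) − (+32.3) = -220.3 kcal/mol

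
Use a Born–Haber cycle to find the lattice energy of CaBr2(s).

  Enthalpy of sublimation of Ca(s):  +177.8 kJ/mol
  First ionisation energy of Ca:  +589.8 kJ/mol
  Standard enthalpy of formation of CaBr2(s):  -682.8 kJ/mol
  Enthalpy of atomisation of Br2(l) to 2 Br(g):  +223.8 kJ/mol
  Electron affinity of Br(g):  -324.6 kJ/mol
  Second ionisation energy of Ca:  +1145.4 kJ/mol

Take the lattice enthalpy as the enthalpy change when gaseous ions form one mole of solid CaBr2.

U = -2170.4 kJ/mol

ΔHf° = 1·ΔHsub + 1·(ΣIE) + 1·D(Br2) + 2·EA + U
-682.8 = 1·(+177.8) + 1·(+1735.2) + 1·(+223.8) + 2·(-324.6) + U
U = -682.8 − (+1487.6) = -2170.4 kJ/mol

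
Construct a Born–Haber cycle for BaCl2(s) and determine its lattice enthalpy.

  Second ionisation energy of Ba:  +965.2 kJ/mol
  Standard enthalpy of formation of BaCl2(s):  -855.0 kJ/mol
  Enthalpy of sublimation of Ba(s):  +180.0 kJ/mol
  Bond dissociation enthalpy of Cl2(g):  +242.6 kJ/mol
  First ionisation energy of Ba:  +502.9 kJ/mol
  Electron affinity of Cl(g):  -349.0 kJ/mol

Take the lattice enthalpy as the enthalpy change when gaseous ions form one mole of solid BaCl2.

U = -2047.7 kJ/mol

ΔHf° = 1·ΔHsub + 1·(ΣIE) + 1·D(Cl2) + 2·EA + U
-855.0 = 1·(+180.0) + 1·(+1468.1) + 1·(+242.6) + 2·(-349.0) + U
U = -855.0 − (+1192.7) = -2047.7 kJ/mol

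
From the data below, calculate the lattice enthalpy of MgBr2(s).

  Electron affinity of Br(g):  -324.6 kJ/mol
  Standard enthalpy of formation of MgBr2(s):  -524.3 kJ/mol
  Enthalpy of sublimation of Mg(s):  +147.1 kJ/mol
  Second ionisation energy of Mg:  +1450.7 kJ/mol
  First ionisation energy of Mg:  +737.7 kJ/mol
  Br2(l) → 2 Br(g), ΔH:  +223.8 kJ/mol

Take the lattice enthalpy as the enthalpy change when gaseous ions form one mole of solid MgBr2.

ΔHf° = 1·ΔHsub + 1·(ΣIE) + 1·D(Br2) + 2·EA + U
-524.3 = 1·(+147.1) + 1·(+2188.4) + 1·(+223.8) + 2·(-324.6) + U
U = -524.3 − (+1910.1) = -2434.4 kJ/mol

U = -2434.4 kJ/mol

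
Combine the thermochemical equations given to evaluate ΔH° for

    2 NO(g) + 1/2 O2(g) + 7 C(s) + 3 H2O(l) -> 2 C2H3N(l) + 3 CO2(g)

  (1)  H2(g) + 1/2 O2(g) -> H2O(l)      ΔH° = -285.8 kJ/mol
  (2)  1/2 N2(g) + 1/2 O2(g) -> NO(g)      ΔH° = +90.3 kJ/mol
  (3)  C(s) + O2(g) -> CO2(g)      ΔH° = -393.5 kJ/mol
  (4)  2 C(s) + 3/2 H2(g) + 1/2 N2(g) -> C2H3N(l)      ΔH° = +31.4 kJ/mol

(1) reversed and × 3 (reverse to put H2O(l) on the reactant side; scale by 3 for the 3 H2O(l)): (-3)·(-285.8) = +857.4 kJ/mol
(2) reversed and × 2 (reverse to put NO(g) on the reactant side; ×2 to match 2 NO(g) in the target): (-2)·(+90.3) = -180.6 kJ/mol
(3) × 3 (scale by 3 for the 3 CO2(g)): (3)·(-393.5) = -1180.5 kJ/mol
(4) × 2 (scale by 2 for the 2 C2H3N(l)): (2)·(+31.4) = +62.8 kJ/mol
By Hess's law, ΔH° = (+857.4) + (-180.6) + (-1180.5) + (+62.8) = -440.9 kJ/mol

ΔH° = -440.9 kJ/mol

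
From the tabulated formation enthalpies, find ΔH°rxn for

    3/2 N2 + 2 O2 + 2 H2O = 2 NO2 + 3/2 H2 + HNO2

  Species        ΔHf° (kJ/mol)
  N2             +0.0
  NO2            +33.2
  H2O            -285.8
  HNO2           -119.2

ΔH°rxn = Σ nΔHf°(products) − Σ nΔHf°(reactants).
Products: 2·(+33.2) + 3/2·(+0.0) + 1·(-119.2) = -52.8
Reactants: 3/2·(+0.0) + 2·(+0.0) + 2·(-285.8) = -571.6
ΔH°rxn = (-52.8) − (-571.6) = 518.8 kJ/mol

ΔH°rxn = 518.8 kJ/mol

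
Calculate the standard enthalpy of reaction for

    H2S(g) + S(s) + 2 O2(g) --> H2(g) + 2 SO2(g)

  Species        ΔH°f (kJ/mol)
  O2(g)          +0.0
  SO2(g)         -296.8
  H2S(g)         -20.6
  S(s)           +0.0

Products: 1·(+0.0) + 2·(-296.8) = -593.6
Reactants: 1·(-20.6) + 1·(+0.0) + 2·(+0.0) = -20.6
ΔH_rxn = (-593.6) − (-20.6) = -573.0 kJ/mol

ΔH_rxn = -573.0 kJ/mol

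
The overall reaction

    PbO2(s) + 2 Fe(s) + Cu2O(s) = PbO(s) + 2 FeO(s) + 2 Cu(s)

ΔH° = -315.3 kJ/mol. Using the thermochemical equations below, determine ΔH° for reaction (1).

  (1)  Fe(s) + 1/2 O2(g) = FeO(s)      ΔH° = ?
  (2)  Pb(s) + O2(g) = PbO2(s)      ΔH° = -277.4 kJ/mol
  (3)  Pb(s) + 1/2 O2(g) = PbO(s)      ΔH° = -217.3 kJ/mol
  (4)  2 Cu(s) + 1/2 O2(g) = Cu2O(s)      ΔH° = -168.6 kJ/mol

ΔH° = -272.0 kJ/mol

(1) × 2: contributes 2·x
(2) reversed: +277.4 kJ/mol
(3) as written: -217.3 kJ/mol
(4) reversed: +168.6 kJ/mol
-315.3 = (+277.4) + (-217.3) + (+168.6) + 2·x
x = (-315.3 − (+228.7)) / (2) = -272.0 kJ/mol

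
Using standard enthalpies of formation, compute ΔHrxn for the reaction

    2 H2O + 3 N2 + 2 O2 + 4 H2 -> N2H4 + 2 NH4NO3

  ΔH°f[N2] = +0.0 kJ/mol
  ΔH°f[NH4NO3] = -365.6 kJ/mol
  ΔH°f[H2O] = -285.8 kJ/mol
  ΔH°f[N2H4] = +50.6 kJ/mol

Products: 1·(+50.6) + 2·(-365.6) = -680.6
Reactants: 2·(-285.8) + 3·(+0.0) + 2·(+0.0) + 4·(+0.0) = -571.6
ΔHrxn = (-680.6) − (-571.6) = -109.0 kJ/mol

ΔHrxn = -109.0 kJ/mol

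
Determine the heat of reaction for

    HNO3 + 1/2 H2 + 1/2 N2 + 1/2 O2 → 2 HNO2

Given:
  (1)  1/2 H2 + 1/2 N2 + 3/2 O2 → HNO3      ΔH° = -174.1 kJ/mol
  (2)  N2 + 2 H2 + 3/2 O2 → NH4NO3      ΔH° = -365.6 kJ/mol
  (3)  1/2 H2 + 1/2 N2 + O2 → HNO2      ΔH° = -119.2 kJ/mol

ΔH° = -64.3 kJ/mol

(1) reversed: +174.1 kJ/mol
(2): not needed.
(3) × 2: (2)·(-119.2) = -238.4 kJ/mol
Since enthalpy is a state function, ΔH° = (+174.1) + (-238.4) = -64.3 kJ/mol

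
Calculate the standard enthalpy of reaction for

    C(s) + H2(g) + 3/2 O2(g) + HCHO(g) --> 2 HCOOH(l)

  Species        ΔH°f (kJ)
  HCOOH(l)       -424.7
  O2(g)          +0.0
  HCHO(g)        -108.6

ΔH_rxn = -740.8 kJ

Products: 2·(-424.7) = -849.4
Reactants: 1·(+0.0) + 1·(+0.0) + 3/2·(+0.0) + 1·(-108.6) = -108.6
ΔH_rxn = (-849.4) − (-108.6) = -740.8 kJ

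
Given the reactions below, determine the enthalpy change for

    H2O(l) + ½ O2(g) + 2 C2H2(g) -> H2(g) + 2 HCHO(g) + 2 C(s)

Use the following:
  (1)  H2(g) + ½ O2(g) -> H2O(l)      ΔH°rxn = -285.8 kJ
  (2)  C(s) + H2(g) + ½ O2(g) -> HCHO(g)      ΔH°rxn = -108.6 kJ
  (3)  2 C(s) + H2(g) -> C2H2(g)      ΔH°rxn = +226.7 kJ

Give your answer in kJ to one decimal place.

ΔH°rxn = -384.8 kJ

(1) reversed (H2O(l) must end up as a reactant): +285.8 kJ
(2) × 2 (scale by 2 for the 2 HCHO(g)): (2)·(-108.6) = -217.2 kJ
(3) reversed and × 2 (reverse to put C2H2(g) on the reactant side; ×2 to match 2 C2H2(g) in the target): (-2)·(+226.7) = -453.4 kJ
ΔH°rxn = (+285.8) + (-217.2) + (-453.4) = -384.8 kJ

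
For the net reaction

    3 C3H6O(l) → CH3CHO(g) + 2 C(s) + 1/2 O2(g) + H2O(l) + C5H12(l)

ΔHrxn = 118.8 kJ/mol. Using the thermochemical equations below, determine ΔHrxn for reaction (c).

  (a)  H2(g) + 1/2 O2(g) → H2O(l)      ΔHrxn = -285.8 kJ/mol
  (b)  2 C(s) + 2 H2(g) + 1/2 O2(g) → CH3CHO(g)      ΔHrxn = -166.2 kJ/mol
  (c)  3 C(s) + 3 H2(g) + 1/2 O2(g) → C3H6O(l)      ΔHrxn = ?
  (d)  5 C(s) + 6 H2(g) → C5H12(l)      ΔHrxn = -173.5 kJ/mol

ΔHrxn = -248.1 kJ/mol

(a) as written (H2O(l) already on the product side): -285.8 kJ/mol
(b) as written (CH3CHO(g) already on the product side): -166.2 kJ/mol
(c) reversed and × 3 (reverse to put C3H6O(l) on the reactant side; scale by 3 for the 3 C3H6O(l)): contributes −3·x
(d) as written (C5H12(l) already on the product side): -173.5 kJ/mol
+118.8 = (-285.8) + (-166.2) + (-173.5) − 3·x
x = (+118.8 − (-625.5)) / (-3) = -248.1 kJ/mol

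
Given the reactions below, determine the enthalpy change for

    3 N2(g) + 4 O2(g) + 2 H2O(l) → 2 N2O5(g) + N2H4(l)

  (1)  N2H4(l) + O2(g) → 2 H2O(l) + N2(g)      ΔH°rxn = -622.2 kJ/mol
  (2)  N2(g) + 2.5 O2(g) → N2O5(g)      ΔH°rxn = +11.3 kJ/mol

(1) reversed: +622.2 kJ/mol
(2) × 2: (2)·(+11.3) = +22.6 kJ/mol
ΔH°rxn = (-1)·(-622.2) + (2)·(+11.3) = 644.8 kJ/mol

ΔH°rxn = 644.8 kJ/mol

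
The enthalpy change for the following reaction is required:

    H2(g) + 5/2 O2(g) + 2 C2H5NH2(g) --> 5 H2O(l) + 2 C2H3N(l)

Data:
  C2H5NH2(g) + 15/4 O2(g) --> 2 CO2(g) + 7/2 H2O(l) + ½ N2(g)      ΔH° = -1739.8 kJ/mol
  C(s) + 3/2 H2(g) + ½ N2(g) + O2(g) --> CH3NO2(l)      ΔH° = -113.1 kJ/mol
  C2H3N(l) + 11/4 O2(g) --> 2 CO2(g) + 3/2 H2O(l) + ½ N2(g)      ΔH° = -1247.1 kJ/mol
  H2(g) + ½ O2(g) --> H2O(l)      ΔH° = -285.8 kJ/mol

equation 1 × 2 (×2 to match 2 C2H5NH2(g) in the target): (2)·(-1739.8) = -3479.6 kJ/mol
equation 2: not needed (CH3NO2(l) appears nowhere else).
equation 3 reversed and × 2 (C2H3N(l) must end up as a product; scale by 2 for the 2 C2H3N(l)): (-2)·(-1247.1) = +2494.2 kJ/mol
equation 4 as written: -285.8 kJ/mol
Summing the manipulated equations, ΔH° = (2)·(-1739.8) + (-2)·(-1247.1) + (1)·(-285.8) = -1271.2 kJ/mol

ΔH° = -1271.2 kJ/mol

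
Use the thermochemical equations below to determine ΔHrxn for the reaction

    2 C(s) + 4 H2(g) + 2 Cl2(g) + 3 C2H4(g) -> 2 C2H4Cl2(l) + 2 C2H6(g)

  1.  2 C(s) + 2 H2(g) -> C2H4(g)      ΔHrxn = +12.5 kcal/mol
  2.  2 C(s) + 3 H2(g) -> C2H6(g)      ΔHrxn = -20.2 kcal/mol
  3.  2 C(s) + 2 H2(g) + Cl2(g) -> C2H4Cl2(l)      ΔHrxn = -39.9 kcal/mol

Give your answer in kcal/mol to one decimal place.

ΔHrxn = -157.7 kcal/mol

eq. 1 reversed and × 3 (C2H4(g) must end up as a reactant; scale by 3 for the 3 C2H4(g)): (-3)·(+12.5) = -37.5 kcal/mol
eq. 2 × 2 (scale by 2 for the 2 C2H6(g)): (2)·(-20.2) = -40.4 kcal/mol
eq. 3 × 2 (scale by 2 for the 2 C2H4Cl2(l)): (2)·(-39.9) = -79.8 kcal/mol
ΔHrxn = (-37.5) + (-40.4) + (-79.8) = -157.7 kcal/mol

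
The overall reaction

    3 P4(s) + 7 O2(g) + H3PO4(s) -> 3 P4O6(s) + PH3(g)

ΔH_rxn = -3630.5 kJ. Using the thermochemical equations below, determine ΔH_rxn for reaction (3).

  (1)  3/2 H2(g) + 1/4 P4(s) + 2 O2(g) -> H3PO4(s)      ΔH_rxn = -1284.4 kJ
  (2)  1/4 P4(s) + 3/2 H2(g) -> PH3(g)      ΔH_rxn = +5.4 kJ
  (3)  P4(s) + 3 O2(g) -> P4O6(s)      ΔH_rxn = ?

(1) reversed: +1284.4 kJ
(2) as written: +5.4 kJ
(3) × 3: contributes 3·x
-3630.5 = (+1284.4) + (+5.4) + 3·x
x = (-3630.5 − (+1289.8)) / (3) = -1640.1 kJ

ΔH_rxn = -1640.1 kJ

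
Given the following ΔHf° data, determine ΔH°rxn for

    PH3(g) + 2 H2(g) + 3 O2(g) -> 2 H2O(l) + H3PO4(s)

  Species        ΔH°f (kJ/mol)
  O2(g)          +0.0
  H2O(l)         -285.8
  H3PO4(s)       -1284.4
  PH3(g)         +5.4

ΔH°rxn = -1861.4 kJ/mol

Products: 2·(-285.8) + 1·(-1284.4) = -1856.0
Reactants: 1·(+5.4) + 2·(+0.0) + 3·(+0.0) = +5.4
ΔH°rxn = (-1856.0) − (+5.4) = -1861.4 kJ/mol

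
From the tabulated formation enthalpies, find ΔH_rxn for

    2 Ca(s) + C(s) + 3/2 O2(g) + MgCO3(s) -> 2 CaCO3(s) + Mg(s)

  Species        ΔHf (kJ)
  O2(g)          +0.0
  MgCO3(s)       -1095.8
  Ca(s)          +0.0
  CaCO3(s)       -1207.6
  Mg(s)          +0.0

Products: 2·(-1207.6) + 1·(+0.0) = -2415.2
Reactants: 2·(+0.0) + 1·(+0.0) + 3/2·(+0.0) + 1·(-1095.8) = -1095.8
ΔH_rxn = (-2415.2) − (-1095.8) = -1319.4 kJ

ΔH_rxn = -1319.4 kJ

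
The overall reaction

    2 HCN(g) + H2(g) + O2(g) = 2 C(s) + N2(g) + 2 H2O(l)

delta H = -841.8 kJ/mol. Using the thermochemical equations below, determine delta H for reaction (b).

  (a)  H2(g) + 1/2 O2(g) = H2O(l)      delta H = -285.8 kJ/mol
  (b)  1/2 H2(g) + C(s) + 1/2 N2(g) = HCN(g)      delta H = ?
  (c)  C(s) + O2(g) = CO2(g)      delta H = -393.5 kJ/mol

delta H = 135.1 kJ/mol

(a) × 2: (2)·(-285.8) = -571.6 kJ/mol
(b) reversed and × 2: contributes −2·x
(c): not needed.
-841.8 = (-571.6) − 2·x
x = (-841.8 − (-571.6)) / (-2) = 135.1 kJ/mol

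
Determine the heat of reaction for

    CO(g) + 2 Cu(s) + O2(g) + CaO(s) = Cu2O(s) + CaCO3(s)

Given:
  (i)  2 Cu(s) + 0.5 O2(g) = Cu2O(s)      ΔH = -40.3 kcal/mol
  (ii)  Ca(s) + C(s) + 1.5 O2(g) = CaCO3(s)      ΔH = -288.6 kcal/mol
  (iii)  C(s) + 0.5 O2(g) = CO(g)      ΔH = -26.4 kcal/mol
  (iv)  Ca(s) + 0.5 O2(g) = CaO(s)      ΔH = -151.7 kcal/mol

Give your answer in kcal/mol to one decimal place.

(i) as written: -40.3 kcal/mol
(ii) as written: -288.6 kcal/mol
(iii) reversed: +26.4 kcal/mol
(iv) reversed: +151.7 kcal/mol
ΔH = (-40.3) + (-288.6) + (+26.4) + (+151.7) = -150.8 kcal/mol

ΔH = -150.8 kcal/mol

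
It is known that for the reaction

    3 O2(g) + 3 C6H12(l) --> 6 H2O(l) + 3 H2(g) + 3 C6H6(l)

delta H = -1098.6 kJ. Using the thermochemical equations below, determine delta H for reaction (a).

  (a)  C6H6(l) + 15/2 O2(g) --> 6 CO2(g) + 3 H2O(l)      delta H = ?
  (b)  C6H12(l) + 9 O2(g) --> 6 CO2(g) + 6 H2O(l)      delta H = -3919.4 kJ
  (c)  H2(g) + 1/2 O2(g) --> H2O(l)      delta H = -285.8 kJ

delta H = -3267.4 kJ

(a) reversed and × 3: contributes −3·x
(b) × 3: (3)·(-3919.4) = -11758.2 kJ
(c) reversed and × 3: (-3)·(-285.8) = +857.4 kJ
-1098.6 = (-11758.2) + (+857.4) − 3·x
x = (-1098.6 − (-10900.8)) / (-3) = -3267.4 kJ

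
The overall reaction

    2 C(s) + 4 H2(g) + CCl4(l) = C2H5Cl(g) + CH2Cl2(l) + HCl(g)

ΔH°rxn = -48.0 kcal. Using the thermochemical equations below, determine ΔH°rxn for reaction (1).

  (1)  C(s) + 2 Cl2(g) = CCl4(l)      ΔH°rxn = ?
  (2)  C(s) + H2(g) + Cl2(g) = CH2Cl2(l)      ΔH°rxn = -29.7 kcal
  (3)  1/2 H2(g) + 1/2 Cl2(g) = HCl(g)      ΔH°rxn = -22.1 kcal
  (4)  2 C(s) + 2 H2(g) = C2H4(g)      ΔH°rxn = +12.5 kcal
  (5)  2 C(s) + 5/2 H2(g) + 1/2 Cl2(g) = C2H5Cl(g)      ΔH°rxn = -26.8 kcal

(1) reversed: contributes −x
(2) as written: -29.7 kcal
(3) as written: -22.1 kcal
(4): not needed.
(5) as written: -26.8 kcal
-48.0 = (-29.7) + (-22.1) + (-26.8) − x
x = (-48.0 − (-78.6)) / (-1) = -30.6 kcal

ΔH°rxn = -30.6 kcal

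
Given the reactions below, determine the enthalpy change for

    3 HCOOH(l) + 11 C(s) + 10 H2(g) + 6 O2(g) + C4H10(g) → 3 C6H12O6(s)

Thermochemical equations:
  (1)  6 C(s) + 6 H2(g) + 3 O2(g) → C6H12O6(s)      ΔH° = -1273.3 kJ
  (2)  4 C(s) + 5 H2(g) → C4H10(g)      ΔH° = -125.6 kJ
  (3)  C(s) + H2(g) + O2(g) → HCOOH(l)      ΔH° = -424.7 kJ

(1) × 3: (3)·(-1273.3) = -3819.9 kJ
(2) reversed: +125.6 kJ
(3) reversed and × 3: (-3)·(-424.7) = +1274.1 kJ
ΔH° = (3)·(-1273.3) + (-1)·(-125.6) + (-3)·(-424.7) = -2420.2 kJ

ΔH° = -2420.2 kJ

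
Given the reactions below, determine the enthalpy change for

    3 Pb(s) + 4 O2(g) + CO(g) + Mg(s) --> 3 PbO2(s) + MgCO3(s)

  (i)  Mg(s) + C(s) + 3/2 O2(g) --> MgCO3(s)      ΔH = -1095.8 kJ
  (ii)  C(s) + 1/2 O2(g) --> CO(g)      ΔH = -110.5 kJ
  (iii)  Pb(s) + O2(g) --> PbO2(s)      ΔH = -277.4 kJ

(i) as written (MgCO3(s) already on the product side): -1095.8 kJ
(ii) reversed (reverse to put CO(g) on the reactant side): +110.5 kJ
(iii) × 3 (scale by 3 for the 3 PbO2(s)): (3)·(-277.4) = -832.2 kJ
Combining the equations, ΔH = (-1095.8) + (+110.5) + (-832.2) = -1817.5 kJ

ΔH = -1817.5 kJ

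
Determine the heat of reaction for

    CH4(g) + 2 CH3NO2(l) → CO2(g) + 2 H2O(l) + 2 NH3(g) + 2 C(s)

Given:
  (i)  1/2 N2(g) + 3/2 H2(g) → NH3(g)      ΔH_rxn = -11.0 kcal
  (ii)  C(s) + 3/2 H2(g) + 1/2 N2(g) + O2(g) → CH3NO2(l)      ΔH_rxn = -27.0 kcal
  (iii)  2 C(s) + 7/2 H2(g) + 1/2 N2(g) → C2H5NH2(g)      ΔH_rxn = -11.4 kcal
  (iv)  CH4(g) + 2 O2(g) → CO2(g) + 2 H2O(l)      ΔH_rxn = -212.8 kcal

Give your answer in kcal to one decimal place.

(i) × 2 (×2 to match 2 NH3(g) in the target): (2)·(-11.0) = -22.0 kcal
(ii) reversed and × 2 (CH3NO2(l) must end up as a reactant; ×2 to match 2 CH3NO2(l) in the target): (-2)·(-27.0) = +54.0 kcal
(iii): not needed (C2H5NH2(g) appears nowhere else).
(iv) as written (CH4(g) already on the reactant side): -212.8 kcal
By Hess's law, ΔH_rxn = (-22.0) + (+54.0) + (-212.8) = -180.8 kcal

ΔH_rxn = -180.8 kcal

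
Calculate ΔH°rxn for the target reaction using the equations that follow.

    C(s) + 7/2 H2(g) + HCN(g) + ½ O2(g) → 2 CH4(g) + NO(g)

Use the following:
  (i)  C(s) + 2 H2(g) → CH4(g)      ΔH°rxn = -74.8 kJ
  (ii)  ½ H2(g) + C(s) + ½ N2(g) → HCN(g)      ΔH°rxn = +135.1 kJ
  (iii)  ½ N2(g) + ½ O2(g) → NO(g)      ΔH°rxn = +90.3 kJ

(i) × 2 (scale by 2 for the 2 CH4(g)): (2)·(-74.8) = -149.6 kJ
(ii) reversed (HCN(g) must end up as a reactant): -135.1 kJ
(iii) as written (NO(g) already on the product side): +90.3 kJ
ΔH°rxn = (2)·(-74.8) + (-1)·(+135.1) + (1)·(+90.3) = -194.4 kJ

ΔH°rxn = -194.4 kJ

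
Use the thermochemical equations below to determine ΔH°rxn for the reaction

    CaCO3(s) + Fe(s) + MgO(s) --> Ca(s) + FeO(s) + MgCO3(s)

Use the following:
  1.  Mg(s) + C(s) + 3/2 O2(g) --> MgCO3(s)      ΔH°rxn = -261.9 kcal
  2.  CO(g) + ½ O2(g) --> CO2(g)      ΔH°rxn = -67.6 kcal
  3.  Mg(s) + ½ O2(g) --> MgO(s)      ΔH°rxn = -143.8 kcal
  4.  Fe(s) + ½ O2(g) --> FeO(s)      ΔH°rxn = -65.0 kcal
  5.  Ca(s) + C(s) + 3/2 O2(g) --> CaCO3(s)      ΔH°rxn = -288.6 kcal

eq. 1 as written (MgCO3(s) already on the product side): -261.9 kcal
eq. 2: not needed (CO(g) appears nowhere else).
eq. 3 reversed (reverse to put MgO(s) on the reactant side): +143.8 kcal
eq. 4 as written (FeO(s) already on the product side): -65.0 kcal
eq. 5 reversed (reverse to put CaCO3(s) on the reactant side): +288.6 kcal
By Hess's law, ΔH°rxn = (-261.9) + (+143.8) + (-65.0) + (+288.6) = 105.5 kcal

ΔH°rxn = 105.5 kcal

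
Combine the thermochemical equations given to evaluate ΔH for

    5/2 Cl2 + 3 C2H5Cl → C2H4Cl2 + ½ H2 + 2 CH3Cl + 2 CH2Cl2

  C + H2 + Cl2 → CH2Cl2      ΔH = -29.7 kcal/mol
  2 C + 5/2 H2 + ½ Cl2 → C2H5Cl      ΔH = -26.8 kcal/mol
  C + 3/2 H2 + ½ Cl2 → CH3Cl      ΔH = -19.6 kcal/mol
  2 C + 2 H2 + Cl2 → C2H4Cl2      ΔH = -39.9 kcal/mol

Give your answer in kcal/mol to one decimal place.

equation 1 × 2: (2)·(-29.7) = -59.4 kcal/mol
equation 2 reversed and × 3: (-3)·(-26.8) = +80.4 kcal/mol
equation 3 × 2: (2)·(-19.6) = -39.2 kcal/mol
equation 4 as written: -39.9 kcal/mol
ΔH = (2)·(-29.7) + (-3)·(-26.8) + (2)·(-19.6) + (1)·(-39.9) = -58.1 kcal/mol

ΔH = -58.1 kcal/mol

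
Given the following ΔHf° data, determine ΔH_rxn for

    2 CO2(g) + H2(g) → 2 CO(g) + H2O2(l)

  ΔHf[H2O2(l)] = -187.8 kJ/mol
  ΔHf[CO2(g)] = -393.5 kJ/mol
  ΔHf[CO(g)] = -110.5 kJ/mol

ΔH_rxn = 378.2 kJ/mol

Products: 2·(-110.5) + 1·(-187.8) = -408.8
Reactants: 2·(-393.5) + 1·(+0.0) = -787.0
ΔH_rxn = (-408.8) − (-787.0) = 378.2 kJ/mol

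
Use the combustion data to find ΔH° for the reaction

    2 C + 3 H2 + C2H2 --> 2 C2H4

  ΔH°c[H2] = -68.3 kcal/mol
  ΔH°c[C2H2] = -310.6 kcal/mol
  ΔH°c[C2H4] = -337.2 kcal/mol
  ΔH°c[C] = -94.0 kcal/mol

ΔH° = -29.1 kcal/mol

Using ΔH = Σ nΔHc°(reactants) − Σ nΔHc°(products):
= [2·(-94.0) + 3·(-68.3) + 1·(-310.6)] − [2·(-337.2)]
= -29.1 kcal/mol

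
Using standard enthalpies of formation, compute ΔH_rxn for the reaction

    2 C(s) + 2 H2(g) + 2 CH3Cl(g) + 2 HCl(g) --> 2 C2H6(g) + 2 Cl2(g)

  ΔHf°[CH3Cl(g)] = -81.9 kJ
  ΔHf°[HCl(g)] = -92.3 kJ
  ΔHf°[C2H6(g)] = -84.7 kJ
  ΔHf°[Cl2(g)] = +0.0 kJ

ΔH_rxn = 179.0 kJ

ΔH°rxn = Σ nΔHf°(products) − Σ nΔHf°(reactants).
Products: 2·(-84.7) + 2·(+0.0) = -169.4
Reactants: 2·(+0.0) + 2·(+0.0) + 2·(-81.9) + 2·(-92.3) = -348.4
ΔH_rxn = (-169.4) − (-348.4) = 179.0 kJ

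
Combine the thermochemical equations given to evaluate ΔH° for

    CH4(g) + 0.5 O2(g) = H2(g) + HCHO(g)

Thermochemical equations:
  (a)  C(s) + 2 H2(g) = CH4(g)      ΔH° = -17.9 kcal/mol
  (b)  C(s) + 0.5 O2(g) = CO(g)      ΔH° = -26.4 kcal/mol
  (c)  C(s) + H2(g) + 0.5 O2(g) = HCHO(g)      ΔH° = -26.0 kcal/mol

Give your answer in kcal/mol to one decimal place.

(a) reversed (reverse to put CH4(g) on the reactant side): +17.9 kcal/mol
(b): not needed (CO(g) appears nowhere else).
(c) as written (HCHO(g) already on the product side): -26.0 kcal/mol
By Hess's law, ΔH° = (+17.9) + (-26.0) = -8.1 kcal/mol

ΔH° = -8.1 kcal/mol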